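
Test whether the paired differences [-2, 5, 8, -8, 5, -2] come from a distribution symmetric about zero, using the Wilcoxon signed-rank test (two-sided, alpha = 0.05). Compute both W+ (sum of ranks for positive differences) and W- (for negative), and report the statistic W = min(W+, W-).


Step 1: Drop any zero differences (none here) and take |d_i|.
|d| = [2, 5, 8, 8, 5, 2]
Step 2: Midrank |d_i| (ties get averaged ranks).
ranks: |2|->1.5, |5|->3.5, |8|->5.5, |8|->5.5, |5|->3.5, |2|->1.5
Step 3: Attach original signs; sum ranks with positive sign and with negative sign.
W+ = 3.5 + 5.5 + 3.5 = 12.5
W- = 1.5 + 5.5 + 1.5 = 8.5
(Check: W+ + W- = 21 should equal n(n+1)/2 = 21.)
Step 4: Test statistic W = min(W+, W-) = 8.5.
Step 5: Ties in |d|, so use the tie-corrected normal approximation.
        E[W] = n(n+1)/4 = 6*7/4 = 10.5.
        Tie groups: |d|=2 (t=2), |d|=5 (t=2), |d|=8 (t=2); sum(t^3 - t) = 18.
        Var[W] = n(n+1)(2n+1)/24 - sum(t^3-t)/48 = 546/24 - 18/48 = 22.375.
        z = (W - E[W]) / sqrt(Var[W]) = (8.5 - 10.5) / 4.7302 = -0.4228.
        Two-sided p = 2*Phi(z) = 0.672432.
Step 6: alpha = 0.05. fail to reject H0.

W+ = 12.5, W- = 8.5, W = min = 8.5, p = 0.672432, fail to reject H0.


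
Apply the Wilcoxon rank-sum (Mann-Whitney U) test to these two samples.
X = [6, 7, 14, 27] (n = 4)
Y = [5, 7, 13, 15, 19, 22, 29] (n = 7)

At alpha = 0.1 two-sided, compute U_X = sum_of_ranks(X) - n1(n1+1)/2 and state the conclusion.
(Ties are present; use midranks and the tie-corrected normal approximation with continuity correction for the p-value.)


Step 1: Combine and sort all 11 observations; assign midranks.
sorted (value, group): (5,Y), (6,X), (7,X), (7,Y), (13,Y), (14,X), (15,Y), (19,Y), (22,Y), (27,X), (29,Y)
ranks: 5->1, 6->2, 7->3.5, 7->3.5, 13->5, 14->6, 15->7, 19->8, 22->9, 27->10, 29->11
Step 2: Rank sum for X: R1 = 2 + 3.5 + 6 + 10 = 21.5.
Step 3: U_X = R1 - n1(n1+1)/2 = 21.5 - 4*5/2 = 21.5 - 10 = 11.5.
       U_Y = n1*n2 - U_X = 28 - 11.5 = 16.5.
Step 4: Ties are present, so use the tie-corrected normal approximation (with continuity correction) for the p-value.
Step 5: p-value = 0.704817; compare to alpha = 0.1. fail to reject H0.

U_X = 11.5, p = 0.704817, fail to reject H0 at alpha = 0.1.


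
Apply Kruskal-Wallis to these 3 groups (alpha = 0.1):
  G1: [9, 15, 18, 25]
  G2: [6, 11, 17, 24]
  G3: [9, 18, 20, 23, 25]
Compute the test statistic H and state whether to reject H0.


Step 1: Combine all N = 13 observations and assign midranks.
sorted (value, group, rank): (6,G2,1), (9,G1,2.5), (9,G3,2.5), (11,G2,4), (15,G1,5), (17,G2,6), (18,G1,7.5), (18,G3,7.5), (20,G3,9), (23,G3,10), (24,G2,11), (25,G1,12.5), (25,G3,12.5)
Step 2: Sum ranks within each group.
R_1 = 27.5 (n_1 = 4)
R_2 = 22 (n_2 = 4)
R_3 = 41.5 (n_3 = 5)
Step 3: H = 12/(N(N+1)) * sum(R_i^2/n_i) - 3(N+1)
     = 12/(13*14) * (27.5^2/4 + 22^2/4 + 41.5^2/5) - 3*14
     = 0.065934 * 654.513 - 42
     = 1.154670.
Step 4: Ties present; correction factor C = 1 - 18/(13^3 - 13) = 0.991758. Corrected H = 1.154670 / 0.991758 = 1.164266.
Step 5: Under H0, H ~ chi^2(2); p-value = 0.558705.
Step 6: alpha = 0.1. fail to reject H0.

H = 1.1643, df = 2, p = 0.558705, fail to reject H0.


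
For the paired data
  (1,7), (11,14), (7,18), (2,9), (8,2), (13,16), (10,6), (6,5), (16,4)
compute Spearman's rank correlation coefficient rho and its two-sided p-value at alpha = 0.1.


Step 1: Rank x and y separately (midranks; no ties here).
rank(x): 1->1, 11->7, 7->4, 2->2, 8->5, 13->8, 10->6, 6->3, 16->9
rank(y): 7->5, 14->7, 18->9, 9->6, 2->1, 16->8, 6->4, 5->3, 4->2
Step 2: d_i = R_x(i) - R_y(i); compute d_i^2.
  (1-5)^2=16, (7-7)^2=0, (4-9)^2=25, (2-6)^2=16, (5-1)^2=16, (8-8)^2=0, (6-4)^2=4, (3-3)^2=0, (9-2)^2=49
sum(d^2) = 126.
Step 3: rho = 1 - 6*126 / (9*(9^2 - 1)) = 1 - 756/720 = -0.050000.
Step 4: Under H0, t = rho * sqrt((n-2)/(1-rho^2)) = -0.1325 ~ t(7).
Step 5: Two-sided p-value from the t-distribution with 7 df = 0.898353.
Step 6: alpha = 0.1. fail to reject H0.

rho = -0.0500, p = 0.898353, fail to reject H0 at alpha = 0.1.


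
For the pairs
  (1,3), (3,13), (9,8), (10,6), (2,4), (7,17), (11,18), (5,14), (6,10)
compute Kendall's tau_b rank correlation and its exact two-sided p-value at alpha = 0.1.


Step 1: Enumerate the 36 unordered pairs (i,j) with i<j and classify each by sign(x_j-x_i) * sign(y_j-y_i).
  (1,2):dx=+2,dy=+10->C; (1,3):dx=+8,dy=+5->C; (1,4):dx=+9,dy=+3->C; (1,5):dx=+1,dy=+1->C
  (1,6):dx=+6,dy=+14->C; (1,7):dx=+10,dy=+15->C; (1,8):dx=+4,dy=+11->C; (1,9):dx=+5,dy=+7->C
  (2,3):dx=+6,dy=-5->D; (2,4):dx=+7,dy=-7->D; (2,5):dx=-1,dy=-9->C; (2,6):dx=+4,dy=+4->C
  (2,7):dx=+8,dy=+5->C; (2,8):dx=+2,dy=+1->C; (2,9):dx=+3,dy=-3->D; (3,4):dx=+1,dy=-2->D
  (3,5):dx=-7,dy=-4->C; (3,6):dx=-2,dy=+9->D; (3,7):dx=+2,dy=+10->C; (3,8):dx=-4,dy=+6->D
  (3,9):dx=-3,dy=+2->D; (4,5):dx=-8,dy=-2->C; (4,6):dx=-3,dy=+11->D; (4,7):dx=+1,dy=+12->C
  (4,8):dx=-5,dy=+8->D; (4,9):dx=-4,dy=+4->D; (5,6):dx=+5,dy=+13->C; (5,7):dx=+9,dy=+14->C
  (5,8):dx=+3,dy=+10->C; (5,9):dx=+4,dy=+6->C; (6,7):dx=+4,dy=+1->C; (6,8):dx=-2,dy=-3->C
  (6,9):dx=-1,dy=-7->C; (7,8):dx=-6,dy=-4->C; (7,9):dx=-5,dy=-8->C; (8,9):dx=+1,dy=-4->D
Step 2: C = 25, D = 11, total pairs = 36.
Step 3: tau = (C - D)/(n(n-1)/2) = (25 - 11)/36 = 0.388889.
Step 4: Exact two-sided p-value (enumerate n! = 362880 permutations of y under H0): p = 0.180181.
Step 5: alpha = 0.1. fail to reject H0.

tau_b = 0.3889 (C=25, D=11), p = 0.180181, fail to reject H0.


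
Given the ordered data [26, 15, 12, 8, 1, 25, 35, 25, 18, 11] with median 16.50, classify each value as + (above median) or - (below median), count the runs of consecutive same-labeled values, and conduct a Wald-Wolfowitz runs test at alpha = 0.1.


Step 1: Compute median = 16.50; label A = above, B = below.
Labels in order: ABBBBAAAAB  (n_A = 5, n_B = 5)
Step 2: Count runs R = 4.
Step 3: Under H0 (random ordering), E[R] = 2*n_A*n_B/(n_A+n_B) + 1 = 2*5*5/10 + 1 = 6.0000.
        Var[R] = 2*n_A*n_B*(2*n_A*n_B - n_A - n_B) / ((n_A+n_B)^2 * (n_A+n_B-1)) = 2000/900 = 2.2222.
        SD[R] = 1.4907.
Step 4: Continuity-corrected z = (R + 0.5 - E[R]) / SD[R] = (4 + 0.5 - 6.0000) / 1.4907 = -1.0062.
Step 5: Two-sided p-value via normal approximation = 2*(1 - Phi(|z|)) = 0.314305.
Step 6: alpha = 0.1. fail to reject H0.

R = 4, z = -1.0062, p = 0.314305, fail to reject H0.


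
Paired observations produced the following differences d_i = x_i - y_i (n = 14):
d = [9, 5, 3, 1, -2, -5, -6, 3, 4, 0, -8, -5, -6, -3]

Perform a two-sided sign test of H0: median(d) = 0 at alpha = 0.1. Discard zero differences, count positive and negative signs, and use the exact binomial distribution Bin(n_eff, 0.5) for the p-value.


Step 1: Discard zero differences. Original n = 14; n_eff = number of nonzero differences = 13.
Nonzero differences (with sign): +9, +5, +3, +1, -2, -5, -6, +3, +4, -8, -5, -6, -3
Step 2: Count signs: positive = 6, negative = 7.
Step 3: Under H0: P(positive) = 0.5, so the number of positives S ~ Bin(13, 0.5).
Step 4: Two-sided exact p-value = sum of Bin(13,0.5) probabilities at or below the observed probability = 1.000000.
Step 5: alpha = 0.1. fail to reject H0.

n_eff = 13, pos = 6, neg = 7, p = 1.000000, fail to reject H0.


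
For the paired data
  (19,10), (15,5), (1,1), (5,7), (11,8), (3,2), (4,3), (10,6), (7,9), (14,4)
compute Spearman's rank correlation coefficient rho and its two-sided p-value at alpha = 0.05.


Step 1: Rank x and y separately (midranks; no ties here).
rank(x): 19->10, 15->9, 1->1, 5->4, 11->7, 3->2, 4->3, 10->6, 7->5, 14->8
rank(y): 10->10, 5->5, 1->1, 7->7, 8->8, 2->2, 3->3, 6->6, 9->9, 4->4
Step 2: d_i = R_x(i) - R_y(i); compute d_i^2.
  (10-10)^2=0, (9-5)^2=16, (1-1)^2=0, (4-7)^2=9, (7-8)^2=1, (2-2)^2=0, (3-3)^2=0, (6-6)^2=0, (5-9)^2=16, (8-4)^2=16
sum(d^2) = 58.
Step 3: rho = 1 - 6*58 / (10*(10^2 - 1)) = 1 - 348/990 = 0.648485.
Step 4: Under H0, t = rho * sqrt((n-2)/(1-rho^2)) = 2.4095 ~ t(8).
Step 5: Two-sided p-value from the t-distribution with 8 df = 0.042540.
Step 6: alpha = 0.05. reject H0.

rho = 0.6485, p = 0.042540, reject H0 at alpha = 0.05.


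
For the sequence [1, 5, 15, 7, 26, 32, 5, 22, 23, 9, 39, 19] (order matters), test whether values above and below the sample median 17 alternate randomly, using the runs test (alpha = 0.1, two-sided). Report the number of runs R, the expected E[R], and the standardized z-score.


Step 1: Compute median = 17; label A = above, B = below.
Labels in order: BBBBAABAABAA  (n_A = 6, n_B = 6)
Step 2: Count runs R = 6.
Step 3: Under H0 (random ordering), E[R] = 2*n_A*n_B/(n_A+n_B) + 1 = 2*6*6/12 + 1 = 7.0000.
        Var[R] = 2*n_A*n_B*(2*n_A*n_B - n_A - n_B) / ((n_A+n_B)^2 * (n_A+n_B-1)) = 4320/1584 = 2.7273.
        SD[R] = 1.6514.
Step 4: Continuity-corrected z = (R + 0.5 - E[R]) / SD[R] = (6 + 0.5 - 7.0000) / 1.6514 = -0.3028.
Step 5: Two-sided p-value via normal approximation = 2*(1 - Phi(|z|)) = 0.762069.
Step 6: alpha = 0.1. fail to reject H0.

R = 6, z = -0.3028, p = 0.762069, fail to reject H0.


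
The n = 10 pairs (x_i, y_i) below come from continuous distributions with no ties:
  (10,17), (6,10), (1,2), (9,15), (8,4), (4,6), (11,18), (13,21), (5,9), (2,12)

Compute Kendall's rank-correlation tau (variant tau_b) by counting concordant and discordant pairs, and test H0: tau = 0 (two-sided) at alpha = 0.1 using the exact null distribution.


Step 1: Enumerate the 45 unordered pairs (i,j) with i<j and classify each by sign(x_j-x_i) * sign(y_j-y_i).
  (1,2):dx=-4,dy=-7->C; (1,3):dx=-9,dy=-15->C; (1,4):dx=-1,dy=-2->C; (1,5):dx=-2,dy=-13->C
  (1,6):dx=-6,dy=-11->C; (1,7):dx=+1,dy=+1->C; (1,8):dx=+3,dy=+4->C; (1,9):dx=-5,dy=-8->C
  (1,10):dx=-8,dy=-5->C; (2,3):dx=-5,dy=-8->C; (2,4):dx=+3,dy=+5->C; (2,5):dx=+2,dy=-6->D
  (2,6):dx=-2,dy=-4->C; (2,7):dx=+5,dy=+8->C; (2,8):dx=+7,dy=+11->C; (2,9):dx=-1,dy=-1->C
  (2,10):dx=-4,dy=+2->D; (3,4):dx=+8,dy=+13->C; (3,5):dx=+7,dy=+2->C; (3,6):dx=+3,dy=+4->C
  (3,7):dx=+10,dy=+16->C; (3,8):dx=+12,dy=+19->C; (3,9):dx=+4,dy=+7->C; (3,10):dx=+1,dy=+10->C
  (4,5):dx=-1,dy=-11->C; (4,6):dx=-5,dy=-9->C; (4,7):dx=+2,dy=+3->C; (4,8):dx=+4,dy=+6->C
  (4,9):dx=-4,dy=-6->C; (4,10):dx=-7,dy=-3->C; (5,6):dx=-4,dy=+2->D; (5,7):dx=+3,dy=+14->C
  (5,8):dx=+5,dy=+17->C; (5,9):dx=-3,dy=+5->D; (5,10):dx=-6,dy=+8->D; (6,7):dx=+7,dy=+12->C
  (6,8):dx=+9,dy=+15->C; (6,9):dx=+1,dy=+3->C; (6,10):dx=-2,dy=+6->D; (7,8):dx=+2,dy=+3->C
  (7,9):dx=-6,dy=-9->C; (7,10):dx=-9,dy=-6->C; (8,9):dx=-8,dy=-12->C; (8,10):dx=-11,dy=-9->C
  (9,10):dx=-3,dy=+3->D
Step 2: C = 38, D = 7, total pairs = 45.
Step 3: tau = (C - D)/(n(n-1)/2) = (38 - 7)/45 = 0.688889.
Step 4: Exact two-sided p-value (enumerate n! = 3628800 permutations of y under H0): p = 0.004687.
Step 5: alpha = 0.1. reject H0.

tau_b = 0.6889 (C=38, D=7), p = 0.004687, reject H0.


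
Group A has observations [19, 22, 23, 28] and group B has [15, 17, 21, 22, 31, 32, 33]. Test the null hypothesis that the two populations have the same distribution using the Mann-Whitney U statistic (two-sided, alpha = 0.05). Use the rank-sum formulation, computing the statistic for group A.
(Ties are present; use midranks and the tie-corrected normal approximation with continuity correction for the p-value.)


Step 1: Combine and sort all 11 observations; assign midranks.
sorted (value, group): (15,Y), (17,Y), (19,X), (21,Y), (22,X), (22,Y), (23,X), (28,X), (31,Y), (32,Y), (33,Y)
ranks: 15->1, 17->2, 19->3, 21->4, 22->5.5, 22->5.5, 23->7, 28->8, 31->9, 32->10, 33->11
Step 2: Rank sum for X: R1 = 3 + 5.5 + 7 + 8 = 23.5.
Step 3: U_X = R1 - n1(n1+1)/2 = 23.5 - 4*5/2 = 23.5 - 10 = 13.5.
       U_Y = n1*n2 - U_X = 28 - 13.5 = 14.5.
Step 4: Ties are present, so use the tie-corrected normal approximation (with continuity correction) for the p-value.
Step 5: p-value = 1.000000; compare to alpha = 0.05. fail to reject H0.

U_X = 13.5, p = 1.000000, fail to reject H0 at alpha = 0.05.


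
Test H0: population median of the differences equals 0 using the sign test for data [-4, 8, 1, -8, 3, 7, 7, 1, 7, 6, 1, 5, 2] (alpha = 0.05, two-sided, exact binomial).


Step 1: Discard zero differences. Original n = 13; n_eff = number of nonzero differences = 13.
Nonzero differences (with sign): -4, +8, +1, -8, +3, +7, +7, +1, +7, +6, +1, +5, +2
Step 2: Count signs: positive = 11, negative = 2.
Step 3: Under H0: P(positive) = 0.5, so the number of positives S ~ Bin(13, 0.5).
Step 4: Two-sided exact p-value = sum of Bin(13,0.5) probabilities at or below the observed probability = 0.022461.
Step 5: alpha = 0.05. reject H0.

n_eff = 13, pos = 11, neg = 2, p = 0.022461, reject H0.


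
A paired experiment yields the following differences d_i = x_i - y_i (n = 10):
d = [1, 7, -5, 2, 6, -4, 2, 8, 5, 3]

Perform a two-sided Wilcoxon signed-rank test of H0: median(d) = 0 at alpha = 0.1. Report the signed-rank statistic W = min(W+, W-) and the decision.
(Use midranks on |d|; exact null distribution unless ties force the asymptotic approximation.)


Step 1: Drop any zero differences (none here) and take |d_i|.
|d| = [1, 7, 5, 2, 6, 4, 2, 8, 5, 3]
Step 2: Midrank |d_i| (ties get averaged ranks).
ranks: |1|->1, |7|->9, |5|->6.5, |2|->2.5, |6|->8, |4|->5, |2|->2.5, |8|->10, |5|->6.5, |3|->4
Step 3: Attach original signs; sum ranks with positive sign and with negative sign.
W+ = 1 + 9 + 2.5 + 8 + 2.5 + 10 + 6.5 + 4 = 43.5
W- = 6.5 + 5 = 11.5
(Check: W+ + W- = 55 should equal n(n+1)/2 = 55.)
Step 4: Test statistic W = min(W+, W-) = 11.5.
Step 5: Ties in |d|, so use the tie-corrected normal approximation.
        E[W] = n(n+1)/4 = 10*11/4 = 27.5.
        Tie groups: |d|=2 (t=2), |d|=5 (t=2); sum(t^3 - t) = 12.
        Var[W] = n(n+1)(2n+1)/24 - sum(t^3-t)/48 = 2310/24 - 12/48 = 96.
        z = (W - E[W]) / sqrt(Var[W]) = (11.5 - 27.5) / 9.7980 = -1.6330.
        Two-sided p = 2*Phi(z) = 0.102470.
Step 6: alpha = 0.1. fail to reject H0.

W+ = 43.5, W- = 11.5, W = min = 11.5, p = 0.102470, fail to reject H0.


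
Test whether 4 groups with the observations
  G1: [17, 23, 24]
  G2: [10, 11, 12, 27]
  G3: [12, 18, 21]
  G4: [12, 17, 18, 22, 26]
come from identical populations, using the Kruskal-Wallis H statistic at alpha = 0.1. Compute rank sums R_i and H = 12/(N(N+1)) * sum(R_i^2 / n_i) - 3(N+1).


Step 1: Combine all N = 15 observations and assign midranks.
sorted (value, group, rank): (10,G2,1), (11,G2,2), (12,G2,4), (12,G3,4), (12,G4,4), (17,G1,6.5), (17,G4,6.5), (18,G3,8.5), (18,G4,8.5), (21,G3,10), (22,G4,11), (23,G1,12), (24,G1,13), (26,G4,14), (27,G2,15)
Step 2: Sum ranks within each group.
R_1 = 31.5 (n_1 = 3)
R_2 = 22 (n_2 = 4)
R_3 = 22.5 (n_3 = 3)
R_4 = 44 (n_4 = 5)
Step 3: H = 12/(N(N+1)) * sum(R_i^2/n_i) - 3(N+1)
     = 12/(15*16) * (31.5^2/3 + 22^2/4 + 22.5^2/3 + 44^2/5) - 3*16
     = 0.050000 * 1007.7 - 48
     = 2.385000.
Step 4: Ties present; correction factor C = 1 - 36/(15^3 - 15) = 0.989286. Corrected H = 2.385000 / 0.989286 = 2.410830.
Step 5: Under H0, H ~ chi^2(3); p-value = 0.491622.
Step 6: alpha = 0.1. fail to reject H0.

H = 2.4108, df = 3, p = 0.491622, fail to reject H0.


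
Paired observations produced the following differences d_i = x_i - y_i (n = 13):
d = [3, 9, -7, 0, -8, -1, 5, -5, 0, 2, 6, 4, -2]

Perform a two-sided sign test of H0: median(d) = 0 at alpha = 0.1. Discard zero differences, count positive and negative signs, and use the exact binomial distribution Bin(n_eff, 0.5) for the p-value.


Step 1: Discard zero differences. Original n = 13; n_eff = number of nonzero differences = 11.
Nonzero differences (with sign): +3, +9, -7, -8, -1, +5, -5, +2, +6, +4, -2
Step 2: Count signs: positive = 6, negative = 5.
Step 3: Under H0: P(positive) = 0.5, so the number of positives S ~ Bin(11, 0.5).
Step 4: Two-sided exact p-value = sum of Bin(11,0.5) probabilities at or below the observed probability = 1.000000.
Step 5: alpha = 0.1. fail to reject H0.

n_eff = 11, pos = 6, neg = 5, p = 1.000000, fail to reject H0.


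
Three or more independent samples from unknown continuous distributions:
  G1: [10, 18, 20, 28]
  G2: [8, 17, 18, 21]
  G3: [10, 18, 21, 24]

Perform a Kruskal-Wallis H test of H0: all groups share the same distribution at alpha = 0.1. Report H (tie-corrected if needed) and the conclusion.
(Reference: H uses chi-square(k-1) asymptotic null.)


Step 1: Combine all N = 12 observations and assign midranks.
sorted (value, group, rank): (8,G2,1), (10,G1,2.5), (10,G3,2.5), (17,G2,4), (18,G1,6), (18,G2,6), (18,G3,6), (20,G1,8), (21,G2,9.5), (21,G3,9.5), (24,G3,11), (28,G1,12)
Step 2: Sum ranks within each group.
R_1 = 28.5 (n_1 = 4)
R_2 = 20.5 (n_2 = 4)
R_3 = 29 (n_3 = 4)
Step 3: H = 12/(N(N+1)) * sum(R_i^2/n_i) - 3(N+1)
     = 12/(12*13) * (28.5^2/4 + 20.5^2/4 + 29^2/4) - 3*13
     = 0.076923 * 518.375 - 39
     = 0.875000.
Step 4: Ties present; correction factor C = 1 - 36/(12^3 - 12) = 0.979021. Corrected H = 0.875000 / 0.979021 = 0.893750.
Step 5: Under H0, H ~ chi^2(2); p-value = 0.639624.
Step 6: alpha = 0.1. fail to reject H0.

H = 0.8937, df = 2, p = 0.639624, fail to reject H0.


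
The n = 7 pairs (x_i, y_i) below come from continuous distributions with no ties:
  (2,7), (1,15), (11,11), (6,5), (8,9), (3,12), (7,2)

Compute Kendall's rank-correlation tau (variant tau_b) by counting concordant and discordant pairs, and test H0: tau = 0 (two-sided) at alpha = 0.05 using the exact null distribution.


Step 1: Enumerate the 21 unordered pairs (i,j) with i<j and classify each by sign(x_j-x_i) * sign(y_j-y_i).
  (1,2):dx=-1,dy=+8->D; (1,3):dx=+9,dy=+4->C; (1,4):dx=+4,dy=-2->D; (1,5):dx=+6,dy=+2->C
  (1,6):dx=+1,dy=+5->C; (1,7):dx=+5,dy=-5->D; (2,3):dx=+10,dy=-4->D; (2,4):dx=+5,dy=-10->D
  (2,5):dx=+7,dy=-6->D; (2,6):dx=+2,dy=-3->D; (2,7):dx=+6,dy=-13->D; (3,4):dx=-5,dy=-6->C
  (3,5):dx=-3,dy=-2->C; (3,6):dx=-8,dy=+1->D; (3,7):dx=-4,dy=-9->C; (4,5):dx=+2,dy=+4->C
  (4,6):dx=-3,dy=+7->D; (4,7):dx=+1,dy=-3->D; (5,6):dx=-5,dy=+3->D; (5,7):dx=-1,dy=-7->C
  (6,7):dx=+4,dy=-10->D
Step 2: C = 8, D = 13, total pairs = 21.
Step 3: tau = (C - D)/(n(n-1)/2) = (8 - 13)/21 = -0.238095.
Step 4: Exact two-sided p-value (enumerate n! = 5040 permutations of y under H0): p = 0.561905.
Step 5: alpha = 0.05. fail to reject H0.

tau_b = -0.2381 (C=8, D=13), p = 0.561905, fail to reject H0.


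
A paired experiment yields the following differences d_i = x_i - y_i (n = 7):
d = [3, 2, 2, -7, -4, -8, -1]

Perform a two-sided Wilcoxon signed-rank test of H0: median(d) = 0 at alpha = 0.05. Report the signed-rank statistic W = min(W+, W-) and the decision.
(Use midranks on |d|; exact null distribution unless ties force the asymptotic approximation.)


Step 1: Drop any zero differences (none here) and take |d_i|.
|d| = [3, 2, 2, 7, 4, 8, 1]
Step 2: Midrank |d_i| (ties get averaged ranks).
ranks: |3|->4, |2|->2.5, |2|->2.5, |7|->6, |4|->5, |8|->7, |1|->1
Step 3: Attach original signs; sum ranks with positive sign and with negative sign.
W+ = 4 + 2.5 + 2.5 = 9
W- = 6 + 5 + 7 + 1 = 19
(Check: W+ + W- = 28 should equal n(n+1)/2 = 28.)
Step 4: Test statistic W = min(W+, W-) = 9.
Step 5: Ties in |d|, so use the tie-corrected normal approximation.
        E[W] = n(n+1)/4 = 7*8/4 = 14.
        Tie groups: |d|=2 (t=2); sum(t^3 - t) = 6.
        Var[W] = n(n+1)(2n+1)/24 - sum(t^3-t)/48 = 840/24 - 6/48 = 34.875.
        z = (W - E[W]) / sqrt(Var[W]) = (9 - 14) / 5.9055 = -0.8467.
        Two-sided p = 2*Phi(z) = 0.397180.
Step 6: alpha = 0.05. fail to reject H0.

W+ = 9, W- = 19, W = min = 9, p = 0.397180, fail to reject H0.


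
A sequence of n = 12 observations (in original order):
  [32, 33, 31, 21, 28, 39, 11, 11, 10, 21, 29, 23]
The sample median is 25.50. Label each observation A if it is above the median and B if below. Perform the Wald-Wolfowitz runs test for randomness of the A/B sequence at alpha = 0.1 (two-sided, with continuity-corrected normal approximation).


Step 1: Compute median = 25.50; label A = above, B = below.
Labels in order: AAABAABBBBAB  (n_A = 6, n_B = 6)
Step 2: Count runs R = 6.
Step 3: Under H0 (random ordering), E[R] = 2*n_A*n_B/(n_A+n_B) + 1 = 2*6*6/12 + 1 = 7.0000.
        Var[R] = 2*n_A*n_B*(2*n_A*n_B - n_A - n_B) / ((n_A+n_B)^2 * (n_A+n_B-1)) = 4320/1584 = 2.7273.
        SD[R] = 1.6514.
Step 4: Continuity-corrected z = (R + 0.5 - E[R]) / SD[R] = (6 + 0.5 - 7.0000) / 1.6514 = -0.3028.
Step 5: Two-sided p-value via normal approximation = 2*(1 - Phi(|z|)) = 0.762069.
Step 6: alpha = 0.1. fail to reject H0.

R = 6, z = -0.3028, p = 0.762069, fail to reject H0.


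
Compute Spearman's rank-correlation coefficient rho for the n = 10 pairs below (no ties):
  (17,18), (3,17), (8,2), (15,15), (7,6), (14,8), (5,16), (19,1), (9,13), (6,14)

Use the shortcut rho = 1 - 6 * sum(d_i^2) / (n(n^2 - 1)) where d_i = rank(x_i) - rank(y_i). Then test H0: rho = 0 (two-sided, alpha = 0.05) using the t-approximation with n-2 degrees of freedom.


Step 1: Rank x and y separately (midranks; no ties here).
rank(x): 17->9, 3->1, 8->5, 15->8, 7->4, 14->7, 5->2, 19->10, 9->6, 6->3
rank(y): 18->10, 17->9, 2->2, 15->7, 6->3, 8->4, 16->8, 1->1, 13->5, 14->6
Step 2: d_i = R_x(i) - R_y(i); compute d_i^2.
  (9-10)^2=1, (1-9)^2=64, (5-2)^2=9, (8-7)^2=1, (4-3)^2=1, (7-4)^2=9, (2-8)^2=36, (10-1)^2=81, (6-5)^2=1, (3-6)^2=9
sum(d^2) = 212.
Step 3: rho = 1 - 6*212 / (10*(10^2 - 1)) = 1 - 1272/990 = -0.284848.
Step 4: Under H0, t = rho * sqrt((n-2)/(1-rho^2)) = -0.8405 ~ t(8).
Step 5: Two-sided p-value from the t-distribution with 8 df = 0.425038.
Step 6: alpha = 0.05. fail to reject H0.

rho = -0.2848, p = 0.425038, fail to reject H0 at alpha = 0.05.


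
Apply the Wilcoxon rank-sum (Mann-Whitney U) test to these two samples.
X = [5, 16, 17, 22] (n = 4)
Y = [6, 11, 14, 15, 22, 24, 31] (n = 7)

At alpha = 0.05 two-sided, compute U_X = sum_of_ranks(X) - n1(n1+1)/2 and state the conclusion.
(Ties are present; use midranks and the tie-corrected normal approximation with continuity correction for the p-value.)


Step 1: Combine and sort all 11 observations; assign midranks.
sorted (value, group): (5,X), (6,Y), (11,Y), (14,Y), (15,Y), (16,X), (17,X), (22,X), (22,Y), (24,Y), (31,Y)
ranks: 5->1, 6->2, 11->3, 14->4, 15->5, 16->6, 17->7, 22->8.5, 22->8.5, 24->10, 31->11
Step 2: Rank sum for X: R1 = 1 + 6 + 7 + 8.5 = 22.5.
Step 3: U_X = R1 - n1(n1+1)/2 = 22.5 - 4*5/2 = 22.5 - 10 = 12.5.
       U_Y = n1*n2 - U_X = 28 - 12.5 = 15.5.
Step 4: Ties are present, so use the tie-corrected normal approximation (with continuity correction) for the p-value.
Step 5: p-value = 0.849769; compare to alpha = 0.05. fail to reject H0.

U_X = 12.5, p = 0.849769, fail to reject H0 at alpha = 0.05.


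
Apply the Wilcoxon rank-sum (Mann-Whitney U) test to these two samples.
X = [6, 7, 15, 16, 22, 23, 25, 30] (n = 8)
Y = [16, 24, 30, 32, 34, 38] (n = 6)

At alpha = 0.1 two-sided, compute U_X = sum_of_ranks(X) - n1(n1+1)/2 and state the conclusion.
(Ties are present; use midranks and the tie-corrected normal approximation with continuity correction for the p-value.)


Step 1: Combine and sort all 14 observations; assign midranks.
sorted (value, group): (6,X), (7,X), (15,X), (16,X), (16,Y), (22,X), (23,X), (24,Y), (25,X), (30,X), (30,Y), (32,Y), (34,Y), (38,Y)
ranks: 6->1, 7->2, 15->3, 16->4.5, 16->4.5, 22->6, 23->7, 24->8, 25->9, 30->10.5, 30->10.5, 32->12, 34->13, 38->14
Step 2: Rank sum for X: R1 = 1 + 2 + 3 + 4.5 + 6 + 7 + 9 + 10.5 = 43.
Step 3: U_X = R1 - n1(n1+1)/2 = 43 - 8*9/2 = 43 - 36 = 7.
       U_Y = n1*n2 - U_X = 48 - 7 = 41.
Step 4: Ties are present, so use the tie-corrected normal approximation (with continuity correction) for the p-value.
Step 5: p-value = 0.032774; compare to alpha = 0.1. reject H0.

U_X = 7, p = 0.032774, reject H0 at alpha = 0.1.


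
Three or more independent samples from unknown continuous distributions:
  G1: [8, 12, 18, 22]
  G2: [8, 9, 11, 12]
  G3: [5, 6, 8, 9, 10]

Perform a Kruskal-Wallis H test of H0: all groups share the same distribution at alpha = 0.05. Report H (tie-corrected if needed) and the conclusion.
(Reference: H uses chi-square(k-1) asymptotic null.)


Step 1: Combine all N = 13 observations and assign midranks.
sorted (value, group, rank): (5,G3,1), (6,G3,2), (8,G1,4), (8,G2,4), (8,G3,4), (9,G2,6.5), (9,G3,6.5), (10,G3,8), (11,G2,9), (12,G1,10.5), (12,G2,10.5), (18,G1,12), (22,G1,13)
Step 2: Sum ranks within each group.
R_1 = 39.5 (n_1 = 4)
R_2 = 30 (n_2 = 4)
R_3 = 21.5 (n_3 = 5)
Step 3: H = 12/(N(N+1)) * sum(R_i^2/n_i) - 3(N+1)
     = 12/(13*14) * (39.5^2/4 + 30^2/4 + 21.5^2/5) - 3*14
     = 0.065934 * 707.513 - 42
     = 4.649176.
Step 4: Ties present; correction factor C = 1 - 36/(13^3 - 13) = 0.983516. Corrected H = 4.649176 / 0.983516 = 4.727095.
Step 5: Under H0, H ~ chi^2(2); p-value = 0.094086.
Step 6: alpha = 0.05. fail to reject H0.

H = 4.7271, df = 2, p = 0.094086, fail to reject H0.


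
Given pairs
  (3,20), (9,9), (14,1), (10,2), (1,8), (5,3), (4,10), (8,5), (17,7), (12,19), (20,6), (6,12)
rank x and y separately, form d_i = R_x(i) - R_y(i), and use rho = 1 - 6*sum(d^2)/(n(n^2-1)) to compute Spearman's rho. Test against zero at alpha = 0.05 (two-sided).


Step 1: Rank x and y separately (midranks; no ties here).
rank(x): 3->2, 9->7, 14->10, 10->8, 1->1, 5->4, 4->3, 8->6, 17->11, 12->9, 20->12, 6->5
rank(y): 20->12, 9->8, 1->1, 2->2, 8->7, 3->3, 10->9, 5->4, 7->6, 19->11, 6->5, 12->10
Step 2: d_i = R_x(i) - R_y(i); compute d_i^2.
  (2-12)^2=100, (7-8)^2=1, (10-1)^2=81, (8-2)^2=36, (1-7)^2=36, (4-3)^2=1, (3-9)^2=36, (6-4)^2=4, (11-6)^2=25, (9-11)^2=4, (12-5)^2=49, (5-10)^2=25
sum(d^2) = 398.
Step 3: rho = 1 - 6*398 / (12*(12^2 - 1)) = 1 - 2388/1716 = -0.391608.
Step 4: Under H0, t = rho * sqrt((n-2)/(1-rho^2)) = -1.3459 ~ t(10).
Step 5: Two-sided p-value from the t-distribution with 10 df = 0.208063.
Step 6: alpha = 0.05. fail to reject H0.

rho = -0.3916, p = 0.208063, fail to reject H0 at alpha = 0.05.


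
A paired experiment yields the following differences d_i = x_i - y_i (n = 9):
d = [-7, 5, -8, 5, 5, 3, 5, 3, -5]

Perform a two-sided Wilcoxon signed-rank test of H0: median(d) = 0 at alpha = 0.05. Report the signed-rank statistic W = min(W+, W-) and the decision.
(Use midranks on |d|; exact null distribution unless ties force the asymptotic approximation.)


Step 1: Drop any zero differences (none here) and take |d_i|.
|d| = [7, 5, 8, 5, 5, 3, 5, 3, 5]
Step 2: Midrank |d_i| (ties get averaged ranks).
ranks: |7|->8, |5|->5, |8|->9, |5|->5, |5|->5, |3|->1.5, |5|->5, |3|->1.5, |5|->5
Step 3: Attach original signs; sum ranks with positive sign and with negative sign.
W+ = 5 + 5 + 5 + 1.5 + 5 + 1.5 = 23
W- = 8 + 9 + 5 = 22
(Check: W+ + W- = 45 should equal n(n+1)/2 = 45.)
Step 4: Test statistic W = min(W+, W-) = 22.
Step 5: Ties in |d|, so use the tie-corrected normal approximation.
        E[W] = n(n+1)/4 = 9*10/4 = 22.5.
        Tie groups: |d|=3 (t=2), |d|=5 (t=5); sum(t^3 - t) = 126.
        Var[W] = n(n+1)(2n+1)/24 - sum(t^3-t)/48 = 1710/24 - 126/48 = 68.625.
        z = (W - E[W]) / sqrt(Var[W]) = (22 - 22.5) / 8.2840 = -0.0604.
        Two-sided p = 2*Phi(z) = 0.951871.
Step 6: alpha = 0.05. fail to reject H0.

W+ = 23, W- = 22, W = min = 22, p = 0.951871, fail to reject H0.


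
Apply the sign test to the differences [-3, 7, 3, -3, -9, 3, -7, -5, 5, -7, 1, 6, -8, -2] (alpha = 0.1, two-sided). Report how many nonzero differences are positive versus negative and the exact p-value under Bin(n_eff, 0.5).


Step 1: Discard zero differences. Original n = 14; n_eff = number of nonzero differences = 14.
Nonzero differences (with sign): -3, +7, +3, -3, -9, +3, -7, -5, +5, -7, +1, +6, -8, -2
Step 2: Count signs: positive = 6, negative = 8.
Step 3: Under H0: P(positive) = 0.5, so the number of positives S ~ Bin(14, 0.5).
Step 4: Two-sided exact p-value = sum of Bin(14,0.5) probabilities at or below the observed probability = 0.790527.
Step 5: alpha = 0.1. fail to reject H0.

n_eff = 14, pos = 6, neg = 8, p = 0.790527, fail to reject H0.


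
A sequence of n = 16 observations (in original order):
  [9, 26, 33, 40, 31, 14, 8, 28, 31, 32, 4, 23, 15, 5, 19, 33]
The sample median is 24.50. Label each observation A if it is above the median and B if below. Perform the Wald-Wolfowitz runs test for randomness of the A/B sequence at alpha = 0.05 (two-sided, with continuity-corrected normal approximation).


Step 1: Compute median = 24.50; label A = above, B = below.
Labels in order: BAAAABBAAABBBBBA  (n_A = 8, n_B = 8)
Step 2: Count runs R = 6.
Step 3: Under H0 (random ordering), E[R] = 2*n_A*n_B/(n_A+n_B) + 1 = 2*8*8/16 + 1 = 9.0000.
        Var[R] = 2*n_A*n_B*(2*n_A*n_B - n_A - n_B) / ((n_A+n_B)^2 * (n_A+n_B-1)) = 14336/3840 = 3.7333.
        SD[R] = 1.9322.
Step 4: Continuity-corrected z = (R + 0.5 - E[R]) / SD[R] = (6 + 0.5 - 9.0000) / 1.9322 = -1.2939.
Step 5: Two-sided p-value via normal approximation = 2*(1 - Phi(|z|)) = 0.195709.
Step 6: alpha = 0.05. fail to reject H0.

R = 6, z = -1.2939, p = 0.195709, fail to reject H0.


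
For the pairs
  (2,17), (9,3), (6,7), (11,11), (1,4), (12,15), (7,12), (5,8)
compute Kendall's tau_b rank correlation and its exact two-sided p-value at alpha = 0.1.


Step 1: Enumerate the 28 unordered pairs (i,j) with i<j and classify each by sign(x_j-x_i) * sign(y_j-y_i).
  (1,2):dx=+7,dy=-14->D; (1,3):dx=+4,dy=-10->D; (1,4):dx=+9,dy=-6->D; (1,5):dx=-1,dy=-13->C
  (1,6):dx=+10,dy=-2->D; (1,7):dx=+5,dy=-5->D; (1,8):dx=+3,dy=-9->D; (2,3):dx=-3,dy=+4->D
  (2,4):dx=+2,dy=+8->C; (2,5):dx=-8,dy=+1->D; (2,6):dx=+3,dy=+12->C; (2,7):dx=-2,dy=+9->D
  (2,8):dx=-4,dy=+5->D; (3,4):dx=+5,dy=+4->C; (3,5):dx=-5,dy=-3->C; (3,6):dx=+6,dy=+8->C
  (3,7):dx=+1,dy=+5->C; (3,8):dx=-1,dy=+1->D; (4,5):dx=-10,dy=-7->C; (4,6):dx=+1,dy=+4->C
  (4,7):dx=-4,dy=+1->D; (4,8):dx=-6,dy=-3->C; (5,6):dx=+11,dy=+11->C; (5,7):dx=+6,dy=+8->C
  (5,8):dx=+4,dy=+4->C; (6,7):dx=-5,dy=-3->C; (6,8):dx=-7,dy=-7->C; (7,8):dx=-2,dy=-4->C
Step 2: C = 16, D = 12, total pairs = 28.
Step 3: tau = (C - D)/(n(n-1)/2) = (16 - 12)/28 = 0.142857.
Step 4: Exact two-sided p-value (enumerate n! = 40320 permutations of y under H0): p = 0.719544.
Step 5: alpha = 0.1. fail to reject H0.

tau_b = 0.1429 (C=16, D=12), p = 0.719544, fail to reject H0.


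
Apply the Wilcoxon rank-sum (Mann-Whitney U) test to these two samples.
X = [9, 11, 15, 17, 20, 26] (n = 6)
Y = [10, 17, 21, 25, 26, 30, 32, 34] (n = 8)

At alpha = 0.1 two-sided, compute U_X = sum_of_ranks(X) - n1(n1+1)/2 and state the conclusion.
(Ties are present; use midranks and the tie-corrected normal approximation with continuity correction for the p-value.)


Step 1: Combine and sort all 14 observations; assign midranks.
sorted (value, group): (9,X), (10,Y), (11,X), (15,X), (17,X), (17,Y), (20,X), (21,Y), (25,Y), (26,X), (26,Y), (30,Y), (32,Y), (34,Y)
ranks: 9->1, 10->2, 11->3, 15->4, 17->5.5, 17->5.5, 20->7, 21->8, 25->9, 26->10.5, 26->10.5, 30->12, 32->13, 34->14
Step 2: Rank sum for X: R1 = 1 + 3 + 4 + 5.5 + 7 + 10.5 = 31.
Step 3: U_X = R1 - n1(n1+1)/2 = 31 - 6*7/2 = 31 - 21 = 10.
       U_Y = n1*n2 - U_X = 48 - 10 = 38.
Step 4: Ties are present, so use the tie-corrected normal approximation (with continuity correction) for the p-value.
Step 5: p-value = 0.080692; compare to alpha = 0.1. reject H0.

U_X = 10, p = 0.080692, reject H0 at alpha = 0.1.


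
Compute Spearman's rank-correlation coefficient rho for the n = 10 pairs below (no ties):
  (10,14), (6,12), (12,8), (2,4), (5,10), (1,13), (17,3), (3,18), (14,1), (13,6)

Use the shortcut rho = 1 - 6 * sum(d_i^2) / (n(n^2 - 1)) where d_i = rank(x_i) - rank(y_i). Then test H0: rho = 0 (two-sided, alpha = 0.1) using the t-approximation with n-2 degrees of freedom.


Step 1: Rank x and y separately (midranks; no ties here).
rank(x): 10->6, 6->5, 12->7, 2->2, 5->4, 1->1, 17->10, 3->3, 14->9, 13->8
rank(y): 14->9, 12->7, 8->5, 4->3, 10->6, 13->8, 3->2, 18->10, 1->1, 6->4
Step 2: d_i = R_x(i) - R_y(i); compute d_i^2.
  (6-9)^2=9, (5-7)^2=4, (7-5)^2=4, (2-3)^2=1, (4-6)^2=4, (1-8)^2=49, (10-2)^2=64, (3-10)^2=49, (9-1)^2=64, (8-4)^2=16
sum(d^2) = 264.
Step 3: rho = 1 - 6*264 / (10*(10^2 - 1)) = 1 - 1584/990 = -0.600000.
Step 4: Under H0, t = rho * sqrt((n-2)/(1-rho^2)) = -2.1213 ~ t(8).
Step 5: Two-sided p-value from the t-distribution with 8 df = 0.066688.
Step 6: alpha = 0.1. reject H0.

rho = -0.6000, p = 0.066688, reject H0 at alpha = 0.1.


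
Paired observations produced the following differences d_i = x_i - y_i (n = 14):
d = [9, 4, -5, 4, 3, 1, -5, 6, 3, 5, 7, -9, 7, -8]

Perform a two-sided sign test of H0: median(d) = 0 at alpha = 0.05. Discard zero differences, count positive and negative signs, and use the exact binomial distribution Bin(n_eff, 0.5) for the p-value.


Step 1: Discard zero differences. Original n = 14; n_eff = number of nonzero differences = 14.
Nonzero differences (with sign): +9, +4, -5, +4, +3, +1, -5, +6, +3, +5, +7, -9, +7, -8
Step 2: Count signs: positive = 10, negative = 4.
Step 3: Under H0: P(positive) = 0.5, so the number of positives S ~ Bin(14, 0.5).
Step 4: Two-sided exact p-value = sum of Bin(14,0.5) probabilities at or below the observed probability = 0.179565.
Step 5: alpha = 0.05. fail to reject H0.

n_eff = 14, pos = 10, neg = 4, p = 0.179565, fail to reject H0.


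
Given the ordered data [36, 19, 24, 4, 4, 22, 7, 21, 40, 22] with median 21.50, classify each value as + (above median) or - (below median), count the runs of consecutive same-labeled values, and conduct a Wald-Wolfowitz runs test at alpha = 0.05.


Step 1: Compute median = 21.50; label A = above, B = below.
Labels in order: ABABBABBAA  (n_A = 5, n_B = 5)
Step 2: Count runs R = 7.
Step 3: Under H0 (random ordering), E[R] = 2*n_A*n_B/(n_A+n_B) + 1 = 2*5*5/10 + 1 = 6.0000.
        Var[R] = 2*n_A*n_B*(2*n_A*n_B - n_A - n_B) / ((n_A+n_B)^2 * (n_A+n_B-1)) = 2000/900 = 2.2222.
        SD[R] = 1.4907.
Step 4: Continuity-corrected z = (R - 0.5 - E[R]) / SD[R] = (7 - 0.5 - 6.0000) / 1.4907 = 0.3354.
Step 5: Two-sided p-value via normal approximation = 2*(1 - Phi(|z|)) = 0.737316.
Step 6: alpha = 0.05. fail to reject H0.

R = 7, z = 0.3354, p = 0.737316, fail to reject H0.


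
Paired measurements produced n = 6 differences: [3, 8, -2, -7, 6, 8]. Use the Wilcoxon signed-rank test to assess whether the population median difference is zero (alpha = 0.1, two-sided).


Step 1: Drop any zero differences (none here) and take |d_i|.
|d| = [3, 8, 2, 7, 6, 8]
Step 2: Midrank |d_i| (ties get averaged ranks).
ranks: |3|->2, |8|->5.5, |2|->1, |7|->4, |6|->3, |8|->5.5
Step 3: Attach original signs; sum ranks with positive sign and with negative sign.
W+ = 2 + 5.5 + 3 + 5.5 = 16
W- = 1 + 4 = 5
(Check: W+ + W- = 21 should equal n(n+1)/2 = 21.)
Step 4: Test statistic W = min(W+, W-) = 5.
Step 5: Ties in |d|, so use the tie-corrected normal approximation.
        E[W] = n(n+1)/4 = 6*7/4 = 10.5.
        Tie groups: |d|=8 (t=2); sum(t^3 - t) = 6.
        Var[W] = n(n+1)(2n+1)/24 - sum(t^3-t)/48 = 546/24 - 6/48 = 22.625.
        z = (W - E[W]) / sqrt(Var[W]) = (5 - 10.5) / 4.7566 = -1.1563.
        Two-sided p = 2*Phi(z) = 0.247561.
Step 6: alpha = 0.1. fail to reject H0.

W+ = 16, W- = 5, W = min = 5, p = 0.247561, fail to reject H0.


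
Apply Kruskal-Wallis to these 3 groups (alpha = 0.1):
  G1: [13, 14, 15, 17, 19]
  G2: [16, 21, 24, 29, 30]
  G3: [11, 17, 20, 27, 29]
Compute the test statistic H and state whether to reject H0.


Step 1: Combine all N = 15 observations and assign midranks.
sorted (value, group, rank): (11,G3,1), (13,G1,2), (14,G1,3), (15,G1,4), (16,G2,5), (17,G1,6.5), (17,G3,6.5), (19,G1,8), (20,G3,9), (21,G2,10), (24,G2,11), (27,G3,12), (29,G2,13.5), (29,G3,13.5), (30,G2,15)
Step 2: Sum ranks within each group.
R_1 = 23.5 (n_1 = 5)
R_2 = 54.5 (n_2 = 5)
R_3 = 42 (n_3 = 5)
Step 3: H = 12/(N(N+1)) * sum(R_i^2/n_i) - 3(N+1)
     = 12/(15*16) * (23.5^2/5 + 54.5^2/5 + 42^2/5) - 3*16
     = 0.050000 * 1057.3 - 48
     = 4.865000.
Step 4: Ties present; correction factor C = 1 - 12/(15^3 - 15) = 0.996429. Corrected H = 4.865000 / 0.996429 = 4.882437.
Step 5: Under H0, H ~ chi^2(2); p-value = 0.087055.
Step 6: alpha = 0.1. reject H0.

H = 4.8824, df = 2, p = 0.087055, reject H0.


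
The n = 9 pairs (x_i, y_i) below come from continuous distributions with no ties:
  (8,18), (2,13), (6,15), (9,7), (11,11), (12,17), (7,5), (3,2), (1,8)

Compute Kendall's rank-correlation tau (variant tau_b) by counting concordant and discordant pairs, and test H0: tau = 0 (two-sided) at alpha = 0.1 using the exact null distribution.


Step 1: Enumerate the 36 unordered pairs (i,j) with i<j and classify each by sign(x_j-x_i) * sign(y_j-y_i).
  (1,2):dx=-6,dy=-5->C; (1,3):dx=-2,dy=-3->C; (1,4):dx=+1,dy=-11->D; (1,5):dx=+3,dy=-7->D
  (1,6):dx=+4,dy=-1->D; (1,7):dx=-1,dy=-13->C; (1,8):dx=-5,dy=-16->C; (1,9):dx=-7,dy=-10->C
  (2,3):dx=+4,dy=+2->C; (2,4):dx=+7,dy=-6->D; (2,5):dx=+9,dy=-2->D; (2,6):dx=+10,dy=+4->C
  (2,7):dx=+5,dy=-8->D; (2,8):dx=+1,dy=-11->D; (2,9):dx=-1,dy=-5->C; (3,4):dx=+3,dy=-8->D
  (3,5):dx=+5,dy=-4->D; (3,6):dx=+6,dy=+2->C; (3,7):dx=+1,dy=-10->D; (3,8):dx=-3,dy=-13->C
  (3,9):dx=-5,dy=-7->C; (4,5):dx=+2,dy=+4->C; (4,6):dx=+3,dy=+10->C; (4,7):dx=-2,dy=-2->C
  (4,8):dx=-6,dy=-5->C; (4,9):dx=-8,dy=+1->D; (5,6):dx=+1,dy=+6->C; (5,7):dx=-4,dy=-6->C
  (5,8):dx=-8,dy=-9->C; (5,9):dx=-10,dy=-3->C; (6,7):dx=-5,dy=-12->C; (6,8):dx=-9,dy=-15->C
  (6,9):dx=-11,dy=-9->C; (7,8):dx=-4,dy=-3->C; (7,9):dx=-6,dy=+3->D; (8,9):dx=-2,dy=+6->D
Step 2: C = 23, D = 13, total pairs = 36.
Step 3: tau = (C - D)/(n(n-1)/2) = (23 - 13)/36 = 0.277778.
Step 4: Exact two-sided p-value (enumerate n! = 362880 permutations of y under H0): p = 0.358488.
Step 5: alpha = 0.1. fail to reject H0.

tau_b = 0.2778 (C=23, D=13), p = 0.358488, fail to reject H0.


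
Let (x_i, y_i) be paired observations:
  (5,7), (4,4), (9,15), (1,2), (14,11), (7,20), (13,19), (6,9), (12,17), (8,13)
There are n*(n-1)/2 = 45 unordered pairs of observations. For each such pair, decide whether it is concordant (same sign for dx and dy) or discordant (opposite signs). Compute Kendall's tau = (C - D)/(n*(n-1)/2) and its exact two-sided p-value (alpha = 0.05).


Step 1: Enumerate the 45 unordered pairs (i,j) with i<j and classify each by sign(x_j-x_i) * sign(y_j-y_i).
  (1,2):dx=-1,dy=-3->C; (1,3):dx=+4,dy=+8->C; (1,4):dx=-4,dy=-5->C; (1,5):dx=+9,dy=+4->C
  (1,6):dx=+2,dy=+13->C; (1,7):dx=+8,dy=+12->C; (1,8):dx=+1,dy=+2->C; (1,9):dx=+7,dy=+10->C
  (1,10):dx=+3,dy=+6->C; (2,3):dx=+5,dy=+11->C; (2,4):dx=-3,dy=-2->C; (2,5):dx=+10,dy=+7->C
  (2,6):dx=+3,dy=+16->C; (2,7):dx=+9,dy=+15->C; (2,8):dx=+2,dy=+5->C; (2,9):dx=+8,dy=+13->C
  (2,10):dx=+4,dy=+9->C; (3,4):dx=-8,dy=-13->C; (3,5):dx=+5,dy=-4->D; (3,6):dx=-2,dy=+5->D
  (3,7):dx=+4,dy=+4->C; (3,8):dx=-3,dy=-6->C; (3,9):dx=+3,dy=+2->C; (3,10):dx=-1,dy=-2->C
  (4,5):dx=+13,dy=+9->C; (4,6):dx=+6,dy=+18->C; (4,7):dx=+12,dy=+17->C; (4,8):dx=+5,dy=+7->C
  (4,9):dx=+11,dy=+15->C; (4,10):dx=+7,dy=+11->C; (5,6):dx=-7,dy=+9->D; (5,7):dx=-1,dy=+8->D
  (5,8):dx=-8,dy=-2->C; (5,9):dx=-2,dy=+6->D; (5,10):dx=-6,dy=+2->D; (6,7):dx=+6,dy=-1->D
  (6,8):dx=-1,dy=-11->C; (6,9):dx=+5,dy=-3->D; (6,10):dx=+1,dy=-7->D; (7,8):dx=-7,dy=-10->C
  (7,9):dx=-1,dy=-2->C; (7,10):dx=-5,dy=-6->C; (8,9):dx=+6,dy=+8->C; (8,10):dx=+2,dy=+4->C
  (9,10):dx=-4,dy=-4->C
Step 2: C = 36, D = 9, total pairs = 45.
Step 3: tau = (C - D)/(n(n-1)/2) = (36 - 9)/45 = 0.600000.
Step 4: Exact two-sided p-value (enumerate n! = 3628800 permutations of y under H0): p = 0.016666.
Step 5: alpha = 0.05. reject H0.

tau_b = 0.6000 (C=36, D=9), p = 0.016666, reject H0.


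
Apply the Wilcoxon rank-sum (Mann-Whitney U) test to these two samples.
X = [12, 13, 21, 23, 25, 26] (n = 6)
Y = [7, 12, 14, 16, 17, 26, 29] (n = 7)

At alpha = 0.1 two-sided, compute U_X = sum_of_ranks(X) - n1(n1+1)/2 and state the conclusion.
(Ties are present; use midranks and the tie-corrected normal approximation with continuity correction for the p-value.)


Step 1: Combine and sort all 13 observations; assign midranks.
sorted (value, group): (7,Y), (12,X), (12,Y), (13,X), (14,Y), (16,Y), (17,Y), (21,X), (23,X), (25,X), (26,X), (26,Y), (29,Y)
ranks: 7->1, 12->2.5, 12->2.5, 13->4, 14->5, 16->6, 17->7, 21->8, 23->9, 25->10, 26->11.5, 26->11.5, 29->13
Step 2: Rank sum for X: R1 = 2.5 + 4 + 8 + 9 + 10 + 11.5 = 45.
Step 3: U_X = R1 - n1(n1+1)/2 = 45 - 6*7/2 = 45 - 21 = 24.
       U_Y = n1*n2 - U_X = 42 - 24 = 18.
Step 4: Ties are present, so use the tie-corrected normal approximation (with continuity correction) for the p-value.
Step 5: p-value = 0.720247; compare to alpha = 0.1. fail to reject H0.

U_X = 24, p = 0.720247, fail to reject H0 at alpha = 0.1.


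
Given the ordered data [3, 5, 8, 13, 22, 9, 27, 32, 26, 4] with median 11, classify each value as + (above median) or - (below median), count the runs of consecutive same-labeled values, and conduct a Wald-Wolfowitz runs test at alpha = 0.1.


Step 1: Compute median = 11; label A = above, B = below.
Labels in order: BBBAABAAAB  (n_A = 5, n_B = 5)
Step 2: Count runs R = 5.
Step 3: Under H0 (random ordering), E[R] = 2*n_A*n_B/(n_A+n_B) + 1 = 2*5*5/10 + 1 = 6.0000.
        Var[R] = 2*n_A*n_B*(2*n_A*n_B - n_A - n_B) / ((n_A+n_B)^2 * (n_A+n_B-1)) = 2000/900 = 2.2222.
        SD[R] = 1.4907.
Step 4: Continuity-corrected z = (R + 0.5 - E[R]) / SD[R] = (5 + 0.5 - 6.0000) / 1.4907 = -0.3354.
Step 5: Two-sided p-value via normal approximation = 2*(1 - Phi(|z|)) = 0.737316.
Step 6: alpha = 0.1. fail to reject H0.

R = 5, z = -0.3354, p = 0.737316, fail to reject H0.
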